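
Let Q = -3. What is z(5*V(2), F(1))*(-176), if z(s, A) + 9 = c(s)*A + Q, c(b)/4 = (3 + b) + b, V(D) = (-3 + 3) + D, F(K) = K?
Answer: -14080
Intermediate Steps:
V(D) = D (V(D) = 0 + D = D)
c(b) = 12 + 8*b (c(b) = 4*((3 + b) + b) = 4*(3 + 2*b) = 12 + 8*b)
z(s, A) = -12 + A*(12 + 8*s) (z(s, A) = -9 + ((12 + 8*s)*A - 3) = -9 + (A*(12 + 8*s) - 3) = -9 + (-3 + A*(12 + 8*s)) = -12 + A*(12 + 8*s))
z(5*V(2), F(1))*(-176) = (-12 + 4*1*(3 + 2*(5*2)))*(-176) = (-12 + 4*1*(3 + 2*10))*(-176) = (-12 + 4*1*(3 + 20))*(-176) = (-12 + 4*1*23)*(-176) = (-12 + 92)*(-176) = 80*(-176) = -14080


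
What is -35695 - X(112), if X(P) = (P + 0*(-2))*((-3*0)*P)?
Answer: -35695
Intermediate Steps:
X(P) = 0 (X(P) = (P + 0)*(0*P) = P*0 = 0)
-35695 - X(112) = -35695 - 1*0 = -35695 + 0 = -35695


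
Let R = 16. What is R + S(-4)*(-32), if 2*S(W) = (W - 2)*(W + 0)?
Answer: -368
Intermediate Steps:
S(W) = W*(-2 + W)/2 (S(W) = ((W - 2)*(W + 0))/2 = ((-2 + W)*W)/2 = (W*(-2 + W))/2 = W*(-2 + W)/2)
R + S(-4)*(-32) = 16 + ((½)*(-4)*(-2 - 4))*(-32) = 16 + ((½)*(-4)*(-6))*(-32) = 16 + 12*(-32) = 16 - 384 = -368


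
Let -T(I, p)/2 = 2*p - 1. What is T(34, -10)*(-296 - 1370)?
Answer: -69972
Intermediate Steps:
T(I, p) = 2 - 4*p (T(I, p) = -2*(2*p - 1) = -2*(-1 + 2*p) = 2 - 4*p)
T(34, -10)*(-296 - 1370) = (2 - 4*(-10))*(-296 - 1370) = (2 + 40)*(-1666) = 42*(-1666) = -69972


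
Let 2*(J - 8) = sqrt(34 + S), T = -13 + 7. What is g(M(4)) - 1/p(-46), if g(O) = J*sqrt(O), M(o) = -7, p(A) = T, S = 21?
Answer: 1/6 + I*sqrt(7)*(16 + sqrt(55))/2 ≈ 0.16667 + 30.977*I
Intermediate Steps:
T = -6
p(A) = -6
J = 8 + sqrt(55)/2 (J = 8 + sqrt(34 + 21)/2 = 8 + sqrt(55)/2 ≈ 11.708)
g(O) = sqrt(O)*(8 + sqrt(55)/2) (g(O) = (8 + sqrt(55)/2)*sqrt(O) = sqrt(O)*(8 + sqrt(55)/2))
g(M(4)) - 1/p(-46) = sqrt(-7)*(16 + sqrt(55))/2 - 1/(-6) = (I*sqrt(7))*(16 + sqrt(55))/2 - 1*(-1/6) = I*sqrt(7)*(16 + sqrt(55))/2 + 1/6 = 1/6 + I*sqrt(7)*(16 + sqrt(55))/2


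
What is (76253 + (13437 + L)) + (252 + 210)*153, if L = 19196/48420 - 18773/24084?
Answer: 5195044152919/32392980 ≈ 1.6038e+5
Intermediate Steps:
L = -12407561/32392980 (L = 19196*(1/48420) - 18773*1/24084 = 4799/12105 - 18773/24084 = -12407561/32392980 ≈ -0.38303)
(76253 + (13437 + L)) + (252 + 210)*153 = (76253 + (13437 - 12407561/32392980)) + (252 + 210)*153 = (76253 + 435252064699/32392980) + 462*153 = 2905313968639/32392980 + 70686 = 5195044152919/32392980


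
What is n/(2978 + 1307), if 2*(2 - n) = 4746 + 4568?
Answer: -931/857 ≈ -1.0863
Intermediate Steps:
n = -4655 (n = 2 - (4746 + 4568)/2 = 2 - ½*9314 = 2 - 4657 = -4655)
n/(2978 + 1307) = -4655/(2978 + 1307) = -4655/4285 = -4655*1/4285 = -931/857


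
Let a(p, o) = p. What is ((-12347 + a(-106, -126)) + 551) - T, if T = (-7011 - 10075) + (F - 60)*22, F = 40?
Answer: 5624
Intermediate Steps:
T = -17526 (T = (-7011 - 10075) + (40 - 60)*22 = -17086 - 20*22 = -17086 - 440 = -17526)
((-12347 + a(-106, -126)) + 551) - T = ((-12347 - 106) + 551) - 1*(-17526) = (-12453 + 551) + 17526 = -11902 + 17526 = 5624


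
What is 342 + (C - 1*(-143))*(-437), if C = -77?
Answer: -28500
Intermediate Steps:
342 + (C - 1*(-143))*(-437) = 342 + (-77 - 1*(-143))*(-437) = 342 + (-77 + 143)*(-437) = 342 + 66*(-437) = 342 - 28842 = -28500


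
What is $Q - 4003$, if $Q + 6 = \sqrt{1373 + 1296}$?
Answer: $-4009 + \sqrt{2669} \approx -3957.3$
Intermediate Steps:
$Q = -6 + \sqrt{2669}$ ($Q = -6 + \sqrt{1373 + 1296} = -6 + \sqrt{2669} \approx 45.662$)
$Q - 4003 = \left(-6 + \sqrt{2669}\right) - 4003 = -4009 + \sqrt{2669}$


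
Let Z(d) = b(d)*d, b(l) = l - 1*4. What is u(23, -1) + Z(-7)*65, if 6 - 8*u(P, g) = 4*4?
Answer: 20015/4 ≈ 5003.8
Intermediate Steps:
b(l) = -4 + l (b(l) = l - 4 = -4 + l)
u(P, g) = -5/4 (u(P, g) = ¾ - 4/2 = ¾ - ⅛*16 = ¾ - 2 = -5/4)
Z(d) = d*(-4 + d) (Z(d) = (-4 + d)*d = d*(-4 + d))
u(23, -1) + Z(-7)*65 = -5/4 - 7*(-4 - 7)*65 = -5/4 - 7*(-11)*65 = -5/4 + 77*65 = -5/4 + 5005 = 20015/4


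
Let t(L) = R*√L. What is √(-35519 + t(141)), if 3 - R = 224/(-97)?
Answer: √(-334198271 + 49955*√141)/97 ≈ 188.3*I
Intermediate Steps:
R = 515/97 (R = 3 - 224/(-97) = 3 - 224*(-1)/97 = 3 - 1*(-224/97) = 3 + 224/97 = 515/97 ≈ 5.3093)
t(L) = 515*√L/97
√(-35519 + t(141)) = √(-35519 + 515*√141/97)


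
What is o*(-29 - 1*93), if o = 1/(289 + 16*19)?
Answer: -122/593 ≈ -0.20573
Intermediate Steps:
o = 1/593 (o = 1/(289 + 304) = 1/593 ≈ 0.0016863)
o*(-29 - 1*93) = (-29 - 1*93)/593 = (-29 - 93)/593 = (1/593)*(-122) = -122/593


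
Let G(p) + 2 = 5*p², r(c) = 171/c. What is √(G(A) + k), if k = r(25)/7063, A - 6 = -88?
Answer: √41926663853823/35315 ≈ 183.35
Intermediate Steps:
A = -82 (A = 6 - 88 = -82)
G(p) = -2 + 5*p²
k = 171/176575 (k = (171/25)/7063 = (171*(1/25))*(1/7063) = (171/25)*(1/7063) = 171/176575 ≈ 0.00096843)
√(G(A) + k) = √((-2 + 5*(-82)²) + 171/176575) = √((-2 + 5*6724) + 171/176575) = √((-2 + 33620) + 171/176575) = √(33618 + 171/176575) = √(5936098521/176575) = √41926663853823/35315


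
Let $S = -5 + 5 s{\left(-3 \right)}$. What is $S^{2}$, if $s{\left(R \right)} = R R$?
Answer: $1600$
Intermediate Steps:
$s{\left(R \right)} = R^{2}$
$S = 40$ ($S = -5 + 5 \left(-3\right)^{2} = -5 + 5 \cdot 9 = -5 + 45 = 40$)
$S^{2} = 40^{2} = 1600$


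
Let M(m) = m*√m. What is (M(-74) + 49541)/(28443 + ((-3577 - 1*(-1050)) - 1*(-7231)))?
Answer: 49541/33147 - 74*I*√74/33147 ≈ 1.4946 - 0.019205*I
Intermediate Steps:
M(m) = m^(3/2)
(M(-74) + 49541)/(28443 + ((-3577 - 1*(-1050)) - 1*(-7231))) = ((-74)^(3/2) + 49541)/(28443 + ((-3577 - 1*(-1050)) - 1*(-7231))) = (-74*I*√74 + 49541)/(28443 + ((-3577 + 1050) + 7231)) = (49541 - 74*I*√74)/(28443 + (-2527 + 7231)) = (49541 - 74*I*√74)/(28443 + 4704) = (49541 - 74*I*√74)/33147 = (49541 - 74*I*√74)*(1/33147) = 49541/33147 - 74*I*√74/33147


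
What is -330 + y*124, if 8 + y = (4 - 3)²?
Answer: -1198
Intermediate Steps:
y = -7 (y = -8 + (4 - 3)² = -8 + 1² = -8 + 1 = -7)
-330 + y*124 = -330 - 7*124 = -330 - 868 = -1198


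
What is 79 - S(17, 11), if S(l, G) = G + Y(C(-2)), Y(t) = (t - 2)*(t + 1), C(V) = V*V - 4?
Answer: 70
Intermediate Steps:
C(V) = -4 + V² (C(V) = V² - 4 = -4 + V²)
Y(t) = (1 + t)*(-2 + t) (Y(t) = (-2 + t)*(1 + t) = (1 + t)*(-2 + t))
S(l, G) = -2 + G (S(l, G) = G + (-2 + (-4 + (-2)²)² - (-4 + (-2)²)) = G + (-2 + (-4 + 4)² - (-4 + 4)) = G + (-2 + 0² - 1*0) = G + (-2 + 0 + 0) = G - 2 = -2 + G)
79 - S(17, 11) = 79 - (-2 + 11) = 79 - 1*9 = 79 - 9 = 70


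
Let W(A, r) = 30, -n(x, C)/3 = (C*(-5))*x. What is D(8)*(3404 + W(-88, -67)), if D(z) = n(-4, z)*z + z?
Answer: -13159088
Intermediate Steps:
n(x, C) = 15*C*x (n(x, C) = -3*C*(-5)*x = -3*(-5*C)*x = -(-15)*C*x = 15*C*x)
D(z) = z - 60*z² (D(z) = (15*z*(-4))*z + z = (-60*z)*z + z = -60*z² + z = z - 60*z²)
D(8)*(3404 + W(-88, -67)) = (8*(1 - 60*8))*(3404 + 30) = (8*(1 - 480))*3434 = (8*(-479))*3434 = -3832*3434 = -13159088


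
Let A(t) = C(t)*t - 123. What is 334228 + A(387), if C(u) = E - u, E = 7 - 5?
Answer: 185110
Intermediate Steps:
E = 2
C(u) = 2 - u
A(t) = -123 + t*(2 - t) (A(t) = (2 - t)*t - 123 = t*(2 - t) - 123 = -123 + t*(2 - t))
334228 + A(387) = 334228 + (-123 - 1*387*(-2 + 387)) = 334228 + (-123 - 1*387*385) = 334228 + (-123 - 148995) = 334228 - 149118 = 185110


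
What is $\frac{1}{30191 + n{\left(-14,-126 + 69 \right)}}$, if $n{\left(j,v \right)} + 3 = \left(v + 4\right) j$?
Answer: $\frac{1}{30930} \approx 3.2331 \cdot 10^{-5}$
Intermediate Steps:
$n{\left(j,v \right)} = -3 + j \left(4 + v\right)$ ($n{\left(j,v \right)} = -3 + \left(v + 4\right) j = -3 + \left(4 + v\right) j = -3 + j \left(4 + v\right)$)
$\frac{1}{30191 + n{\left(-14,-126 + 69 \right)}} = \frac{1}{30191 - \left(59 + 14 \left(-126 + 69\right)\right)} = \frac{1}{30191 - -739} = \frac{1}{30191 + 739} = \frac{1}{30930}$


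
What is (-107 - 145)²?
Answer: 63504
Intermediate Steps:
(-107 - 145)² = (-252)² = 63504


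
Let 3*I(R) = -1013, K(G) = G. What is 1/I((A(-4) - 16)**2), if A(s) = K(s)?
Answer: -3/1013 ≈ -0.0029615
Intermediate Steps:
A(s) = s
I(R) = -1013/3 (I(R) = (1/3)*(-1013) = -1013/3)
1/I((A(-4) - 16)**2) = 1/(-1013/3) = -3/1013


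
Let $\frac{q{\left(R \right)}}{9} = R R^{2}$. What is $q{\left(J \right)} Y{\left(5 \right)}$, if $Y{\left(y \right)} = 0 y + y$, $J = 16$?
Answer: $184320$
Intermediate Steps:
$Y{\left(y \right)} = y$ ($Y{\left(y \right)} = 0 + y = y$)
$q{\left(R \right)} = 9 R^{3}$ ($q{\left(R \right)} = 9 R R^{2} = 9 R^{3}$)
$q{\left(J \right)} Y{\left(5 \right)} = 9 \cdot 16^{3} \cdot 5 = 9 \cdot 4096 \cdot 5 = 36864 \cdot 5 = 184320$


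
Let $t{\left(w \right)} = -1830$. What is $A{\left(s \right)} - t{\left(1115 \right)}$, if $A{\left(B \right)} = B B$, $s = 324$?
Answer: $106806$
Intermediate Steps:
$A{\left(B \right)} = B^{2}$
$A{\left(s \right)} - t{\left(1115 \right)} = 324^{2} - -1830 = 104976 + 1830 = 106806$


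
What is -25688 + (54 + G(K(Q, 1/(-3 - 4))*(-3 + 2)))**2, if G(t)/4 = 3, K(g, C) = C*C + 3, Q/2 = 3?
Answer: -21332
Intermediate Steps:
Q = 6 (Q = 2*3 = 6)
K(g, C) = 3 + C**2 (K(g, C) = C**2 + 3 = 3 + C**2)
G(t) = 12 (G(t) = 4*3 = 12)
-25688 + (54 + G(K(Q, 1/(-3 - 4))*(-3 + 2)))**2 = -25688 + (54 + 12)**2 = -25688 + 66**2 = -25688 + 4356 = -21332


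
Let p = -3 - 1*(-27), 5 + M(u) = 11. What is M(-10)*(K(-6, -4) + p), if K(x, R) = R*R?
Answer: 240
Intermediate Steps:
K(x, R) = R²
M(u) = 6 (M(u) = -5 + 11 = 6)
p = 24 (p = -3 + 27 = 24)
M(-10)*(K(-6, -4) + p) = 6*((-4)² + 24) = 6*(16 + 24) = 6*40 = 240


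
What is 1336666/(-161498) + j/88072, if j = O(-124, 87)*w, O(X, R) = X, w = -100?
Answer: -7232517047/888965741 ≈ -8.1359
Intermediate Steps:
j = 12400 (j = -124*(-100) = 12400)
1336666/(-161498) + j/88072 = 1336666/(-161498) + 12400/88072 = 1336666*(-1/161498) + 12400*(1/88072) = -668333/80749 + 1550/11009 = -7232517047/888965741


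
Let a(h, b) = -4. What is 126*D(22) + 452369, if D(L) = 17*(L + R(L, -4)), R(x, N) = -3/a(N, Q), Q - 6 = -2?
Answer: 1002199/2 ≈ 5.0110e+5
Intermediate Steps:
Q = 4 (Q = 6 - 2 = 4)
R(x, N) = ¾ (R(x, N) = -3/(-4) = -3*(-¼) = ¾)
D(L) = 51/4 + 17*L (D(L) = 17*(L + ¾) = 17*(¾ + L) = 51/4 + 17*L)
126*D(22) + 452369 = 126*(51/4 + 17*22) + 452369 = 126*(51/4 + 374) + 452369 = 126*(1547/4) + 452369 = 97461/2 + 452369 = 1002199/2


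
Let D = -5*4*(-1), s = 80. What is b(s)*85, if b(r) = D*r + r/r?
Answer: 136085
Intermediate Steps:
D = 20 (D = -20*(-1) = 20)
b(r) = 1 + 20*r (b(r) = 20*r + r/r = 20*r + 1 = 1 + 20*r)
b(s)*85 = (1 + 20*80)*85 = (1 + 1600)*85 = 1601*85 = 136085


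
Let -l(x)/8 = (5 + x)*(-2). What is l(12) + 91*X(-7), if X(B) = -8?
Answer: -456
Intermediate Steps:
l(x) = 80 + 16*x (l(x) = -8*(5 + x)*(-2) = -8*(-10 - 2*x) = 80 + 16*x)
l(12) + 91*X(-7) = (80 + 16*12) + 91*(-8) = (80 + 192) - 728 = 272 - 728 = -456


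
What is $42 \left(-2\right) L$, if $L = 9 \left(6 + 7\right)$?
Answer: $-9828$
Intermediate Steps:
$L = 117$ ($L = 9 \cdot 13 = 117$)
$42 \left(-2\right) L = 42 \left(-2\right) 117 = \left(-84\right) 117 = -9828$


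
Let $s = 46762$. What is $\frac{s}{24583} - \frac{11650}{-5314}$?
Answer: $\frac{267442609}{65317031} \approx 4.0945$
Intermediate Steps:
$\frac{s}{24583} - \frac{11650}{-5314} = \frac{46762}{24583} - \frac{11650}{-5314} = 46762 \cdot \frac{1}{24583} - - \frac{5825}{2657} = \frac{46762}{24583} + \frac{5825}{2657} = \frac{267442609}{65317031}$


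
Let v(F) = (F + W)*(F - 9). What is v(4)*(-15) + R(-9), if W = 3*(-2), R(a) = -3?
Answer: -153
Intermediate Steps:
W = -6
v(F) = (-9 + F)*(-6 + F) (v(F) = (F - 6)*(F - 9) = (-6 + F)*(-9 + F) = (-9 + F)*(-6 + F))
v(4)*(-15) + R(-9) = (54 + 4² - 15*4)*(-15) - 3 = (54 + 16 - 60)*(-15) - 3 = 10*(-15) - 3 = -150 - 3 = -153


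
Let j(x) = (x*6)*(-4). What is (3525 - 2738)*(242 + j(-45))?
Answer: 1040414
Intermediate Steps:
j(x) = -24*x (j(x) = (6*x)*(-4) = -24*x)
(3525 - 2738)*(242 + j(-45)) = (3525 - 2738)*(242 - 24*(-45)) = 787*(242 + 1080) = 787*1322 = 1040414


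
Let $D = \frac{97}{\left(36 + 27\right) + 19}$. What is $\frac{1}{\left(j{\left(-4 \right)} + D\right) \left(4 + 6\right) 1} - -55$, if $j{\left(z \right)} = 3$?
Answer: $\frac{94366}{1715} \approx 55.024$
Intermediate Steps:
$D = \frac{97}{82}$ ($D = \frac{97}{63 + 19} = \frac{97}{82} \approx 1.1829$)
$\frac{1}{\left(j{\left(-4 \right)} + D\right) \left(4 + 6\right) 1} - -55 = \frac{1}{\left(3 + \frac{97}{82}\right) \left(4 + 6\right) 1} - -55 = \frac{1}{\frac{343}{82} \cdot 10 \cdot 1} + 55 = \frac{1}{\frac{343}{82} \cdot 10} + 55 = \frac{1}{\frac{1715}{41}} + 55 = \frac{41}{1715} + 55 = \frac{94366}{1715}$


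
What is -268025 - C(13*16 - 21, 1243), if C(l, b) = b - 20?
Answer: -269248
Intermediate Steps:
C(l, b) = -20 + b
-268025 - C(13*16 - 21, 1243) = -268025 - (-20 + 1243) = -268025 - 1*1223 = -268025 - 1223 = -269248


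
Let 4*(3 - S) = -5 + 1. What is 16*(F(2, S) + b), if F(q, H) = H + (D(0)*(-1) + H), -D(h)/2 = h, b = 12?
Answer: 320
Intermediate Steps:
D(h) = -2*h
S = 4 (S = 3 - (-5 + 1)/4 = 3 - ¼*(-4) = 3 + 1 = 4)
F(q, H) = 2*H (F(q, H) = H + (-2*0*(-1) + H) = H + (0*(-1) + H) = H + (0 + H) = H + H = 2*H)
16*(F(2, S) + b) = 16*(2*4 + 12) = 16*(8 + 12) = 16*20 = 320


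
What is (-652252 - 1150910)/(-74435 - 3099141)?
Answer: 901581/1586788 ≈ 0.56818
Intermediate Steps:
(-652252 - 1150910)/(-74435 - 3099141) = -1803162/(-3173576) = -1803162*(-1/3173576) = 901581/1586788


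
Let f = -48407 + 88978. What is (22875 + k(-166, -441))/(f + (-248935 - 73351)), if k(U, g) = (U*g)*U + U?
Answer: 12129487/281715 ≈ 43.056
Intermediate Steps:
f = 40571
k(U, g) = U + g*U² (k(U, g) = g*U² + U = U + g*U²)
(22875 + k(-166, -441))/(f + (-248935 - 73351)) = (22875 - 166*(1 - 166*(-441)))/(40571 + (-248935 - 73351)) = (22875 - 166*(1 + 73206))/(40571 - 322286) = (22875 - 166*73207)/(-281715) = (22875 - 12152362)*(-1/281715) = -12129487*(-1/281715) = 12129487/281715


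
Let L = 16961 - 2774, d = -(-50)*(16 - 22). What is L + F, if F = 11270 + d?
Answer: 25157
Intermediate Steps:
d = -300 (d = -(-50)*(-6) = -1*300 = -300)
L = 14187
F = 10970 (F = 11270 - 300 = 10970)
L + F = 14187 + 10970 = 25157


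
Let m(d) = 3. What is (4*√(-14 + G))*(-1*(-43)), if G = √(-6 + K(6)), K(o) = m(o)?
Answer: 172*√(-14 + I*√3) ≈ 39.735 + 644.79*I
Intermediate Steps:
K(o) = 3
G = I*√3 (G = √(-6 + 3) = √(-3) = I*√3 ≈ 1.732*I)
(4*√(-14 + G))*(-1*(-43)) = (4*√(-14 + I*√3))*(-1*(-43)) = (4*√(-14 + I*√3))*43 = 172*√(-14 + I*√3)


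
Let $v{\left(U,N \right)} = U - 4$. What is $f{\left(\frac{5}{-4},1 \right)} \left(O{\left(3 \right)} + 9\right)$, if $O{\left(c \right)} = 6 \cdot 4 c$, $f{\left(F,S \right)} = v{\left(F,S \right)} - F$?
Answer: $-324$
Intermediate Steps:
$v{\left(U,N \right)} = -4 + U$
$f{\left(F,S \right)} = -4$ ($f{\left(F,S \right)} = \left(-4 + F\right) - F = -4$)
$O{\left(c \right)} = 24 c$
$f{\left(\frac{5}{-4},1 \right)} \left(O{\left(3 \right)} + 9\right) = - 4 \left(24 \cdot 3 + 9\right) = - 4 \left(72 + 9\right) = \left(-4\right) 81 = -324$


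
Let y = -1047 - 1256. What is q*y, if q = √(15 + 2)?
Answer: -2303*√17 ≈ -9495.5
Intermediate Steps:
y = -2303
q = √17 ≈ 4.1231
q*y = √17*(-2303) = -2303*√17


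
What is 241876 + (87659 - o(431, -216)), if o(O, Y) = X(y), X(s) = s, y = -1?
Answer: 329536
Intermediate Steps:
o(O, Y) = -1
241876 + (87659 - o(431, -216)) = 241876 + (87659 - 1*(-1)) = 241876 + (87659 + 1) = 241876 + 87660 = 329536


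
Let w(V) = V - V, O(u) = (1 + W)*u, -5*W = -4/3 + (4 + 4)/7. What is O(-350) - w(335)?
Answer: -1090/3 ≈ -363.33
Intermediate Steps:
W = 4/105 (W = -(-4/3 + (4 + 4)/7)/5 = -(-4*⅓ + 8*(⅐))/5 = -(-4/3 + 8/7)/5 = -⅕*(-4/21) = 4/105 ≈ 0.038095)
O(u) = 109*u/105 (O(u) = (1 + 4/105)*u = 109*u/105)
w(V) = 0
O(-350) - w(335) = (109/105)*(-350) - 1*0 = -1090/3 + 0 = -1090/3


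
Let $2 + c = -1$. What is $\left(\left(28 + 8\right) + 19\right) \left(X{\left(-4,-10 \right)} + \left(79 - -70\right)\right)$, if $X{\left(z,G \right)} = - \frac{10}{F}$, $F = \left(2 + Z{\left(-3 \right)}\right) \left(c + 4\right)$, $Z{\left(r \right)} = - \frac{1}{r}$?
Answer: $\frac{55715}{7} \approx 7959.3$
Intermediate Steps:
$c = -3$ ($c = -2 - 1 = -3$)
$F = \frac{7}{3}$ ($F = \left(2 - \frac{1}{-3}\right) \left(-3 + 4\right) = \left(2 - - \frac{1}{3}\right) 1 = \left(2 + \frac{1}{3}\right) 1 = \frac{7}{3} \cdot 1 = \frac{7}{3} \approx 2.3333$)
$X{\left(z,G \right)} = - \frac{30}{7}$ ($X{\left(z,G \right)} = - \frac{10}{\frac{7}{3}} = \left(-10\right) \frac{3}{7} = - \frac{30}{7}$)
$\left(\left(28 + 8\right) + 19\right) \left(X{\left(-4,-10 \right)} + \left(79 - -70\right)\right) = \left(\left(28 + 8\right) + 19\right) \left(- \frac{30}{7} + \left(79 - -70\right)\right) = \left(36 + 19\right) \left(- \frac{30}{7} + \left(79 + 70\right)\right) = 55 \left(- \frac{30}{7} + 149\right) = 55 \cdot \frac{1013}{7} = \frac{55715}{7}$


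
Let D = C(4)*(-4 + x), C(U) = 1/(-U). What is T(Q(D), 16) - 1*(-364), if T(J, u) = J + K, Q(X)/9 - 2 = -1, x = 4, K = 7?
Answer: 380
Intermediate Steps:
C(U) = -1/U (C(U) = 1*(-1/U) = -1/U)
D = 0 (D = (-1/4)*(-4 + 4) = -1*¼*0 = -¼*0 = 0)
Q(X) = 9 (Q(X) = 18 + 9*(-1) = 18 - 9 = 9)
T(J, u) = 7 + J (T(J, u) = J + 7 = 7 + J)
T(Q(D), 16) - 1*(-364) = (7 + 9) - 1*(-364) = 16 + 364 = 380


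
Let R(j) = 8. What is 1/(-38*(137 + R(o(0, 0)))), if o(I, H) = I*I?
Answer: -1/5510 ≈ -0.00018149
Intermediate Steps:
o(I, H) = I²
1/(-38*(137 + R(o(0, 0)))) = 1/(-38*(137 + 8)) = 1/(-38*145) = 1/(-5510) = -1/5510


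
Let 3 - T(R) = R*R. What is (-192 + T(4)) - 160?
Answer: -365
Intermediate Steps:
T(R) = 3 - R² (T(R) = 3 - R*R = 3 - R²)
(-192 + T(4)) - 160 = (-192 + (3 - 1*4²)) - 160 = (-192 + (3 - 1*16)) - 160 = (-192 + (3 - 16)) - 160 = (-192 - 13) - 160 = -205 - 160 = -365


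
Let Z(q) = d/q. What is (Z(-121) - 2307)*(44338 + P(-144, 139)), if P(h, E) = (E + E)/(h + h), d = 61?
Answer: -222826586233/2178 ≈ -1.0231e+8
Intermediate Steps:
Z(q) = 61/q
P(h, E) = E/h (P(h, E) = (2*E)/((2*h)) = (2*E)*(1/(2*h)) = E/h)
(Z(-121) - 2307)*(44338 + P(-144, 139)) = (61/(-121) - 2307)*(44338 + 139/(-144)) = (61*(-1/121) - 2307)*(44338 + 139*(-1/144)) = (-61/121 - 2307)*(44338 - 139/144) = -279208/121*6384533/144 = -222826586233/2178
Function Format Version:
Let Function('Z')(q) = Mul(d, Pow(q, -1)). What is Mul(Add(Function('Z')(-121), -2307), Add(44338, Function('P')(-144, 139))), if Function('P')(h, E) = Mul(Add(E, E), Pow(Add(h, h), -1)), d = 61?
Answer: Rational(-222826586233, 2178) ≈ -1.0231e+8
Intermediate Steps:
Function('Z')(q) = Mul(61, Pow(q, -1))
Function('P')(h, E) = Mul(E, Pow(h, -1)) (Function('P')(h, E) = Mul(Mul(2, E), Pow(Mul(2, h), -1)) = Mul(Mul(2, E), Mul(Rational(1, 2), Pow(h, -1))) = Mul(E, Pow(h, -1)))
Mul(Add(Function('Z')(-121), -2307), Add(44338, Function('P')(-144, 139))) = Mul(Add(Mul(61, Pow(-121, -1)), -2307), Add(44338, Mul(139, Pow(-144, -1)))) = Mul(Add(Mul(61, Rational(-1, 121)), -2307), Add(44338, Mul(139, Rational(-1, 144)))) = Mul(Add(Rational(-61, 121), -2307), Add(44338, Rational(-139, 144))) = Mul(Rational(-279208, 121), Rational(6384533, 144)) = Rational(-222826586233, 2178)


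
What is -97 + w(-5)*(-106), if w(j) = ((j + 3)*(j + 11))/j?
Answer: -1757/5 ≈ -351.40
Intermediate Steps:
w(j) = (3 + j)*(11 + j)/j (w(j) = ((3 + j)*(11 + j))/j = (3 + j)*(11 + j)/j)
-97 + w(-5)*(-106) = -97 + (14 - 5 + 33/(-5))*(-106) = -97 + (14 - 5 + 33*(-⅕))*(-106) = -97 + (14 - 5 - 33/5)*(-106) = -97 + (12/5)*(-106) = -97 - 1272/5 = -1757/5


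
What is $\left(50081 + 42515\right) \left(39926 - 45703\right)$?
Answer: $-534927092$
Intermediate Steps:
$\left(50081 + 42515\right) \left(39926 - 45703\right) = 92596 \left(-5777\right) = -534927092$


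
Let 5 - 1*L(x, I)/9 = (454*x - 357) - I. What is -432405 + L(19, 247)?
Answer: -504558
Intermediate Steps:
L(x, I) = 3258 - 4086*x + 9*I (L(x, I) = 45 - 9*((454*x - 357) - I) = 45 - 9*((-357 + 454*x) - I) = 45 - 9*(-357 - I + 454*x) = 45 + (3213 - 4086*x + 9*I) = 3258 - 4086*x + 9*I)
-432405 + L(19, 247) = -432405 + (3258 - 4086*19 + 9*247) = -432405 + (3258 - 77634 + 2223) = -432405 - 72153 = -504558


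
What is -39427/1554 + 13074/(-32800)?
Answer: -328380649/12742800 ≈ -25.770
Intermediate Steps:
-39427/1554 + 13074/(-32800) = -39427*1/1554 + 13074*(-1/32800) = -39427/1554 - 6537/16400 = -328380649/12742800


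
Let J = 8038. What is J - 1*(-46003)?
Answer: 54041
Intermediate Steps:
J - 1*(-46003) = 8038 - 1*(-46003) = 8038 + 46003 = 54041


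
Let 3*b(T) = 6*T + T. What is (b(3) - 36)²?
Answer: 841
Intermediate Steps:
b(T) = 7*T/3 (b(T) = (6*T + T)/3 = (7*T)/3 = 7*T/3)
(b(3) - 36)² = ((7/3)*3 - 36)² = (7 - 36)² = (-29)² = 841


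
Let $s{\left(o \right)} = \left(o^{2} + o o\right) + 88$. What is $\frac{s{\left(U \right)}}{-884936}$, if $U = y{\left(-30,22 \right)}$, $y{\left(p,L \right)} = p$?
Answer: $- \frac{236}{110617} \approx -0.0021335$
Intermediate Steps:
$U = -30$
$s{\left(o \right)} = 88 + 2 o^{2}$ ($s{\left(o \right)} = \left(o^{2} + o^{2}\right) + 88 = 2 o^{2} + 88 = 88 + 2 o^{2}$)
$\frac{s{\left(U \right)}}{-884936} = \frac{88 + 2 \left(-30\right)^{2}}{-884936} = \left(88 + 2 \cdot 900\right) \left(- \frac{1}{884936}\right) = \left(88 + 1800\right) \left(- \frac{1}{884936}\right) = 1888 \left(- \frac{1}{884936}\right) = - \frac{236}{110617}$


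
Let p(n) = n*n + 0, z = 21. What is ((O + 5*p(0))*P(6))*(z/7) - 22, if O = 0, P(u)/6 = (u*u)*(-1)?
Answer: -22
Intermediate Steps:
P(u) = -6*u² (P(u) = 6*((u*u)*(-1)) = 6*(u²*(-1)) = 6*(-u²) = -6*u²)
p(n) = n² (p(n) = n² + 0 = n²)
((O + 5*p(0))*P(6))*(z/7) - 22 = ((0 + 5*0²)*(-6*6²))*(21/7) - 22 = ((0 + 5*0)*(-6*36))*(21*(⅐)) - 22 = ((0 + 0)*(-216))*3 - 22 = (0*(-216))*3 - 22 = 0*3 - 22 = 0 - 22 = -22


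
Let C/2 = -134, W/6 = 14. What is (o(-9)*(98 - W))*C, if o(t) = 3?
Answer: -11256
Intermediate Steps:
W = 84 (W = 6*14 = 84)
C = -268 (C = 2*(-134) = -268)
(o(-9)*(98 - W))*C = (3*(98 - 1*84))*(-268) = (3*(98 - 84))*(-268) = (3*14)*(-268) = 42*(-268) = -11256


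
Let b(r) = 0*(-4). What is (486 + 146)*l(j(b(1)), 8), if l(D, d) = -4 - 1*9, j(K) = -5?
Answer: -8216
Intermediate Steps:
b(r) = 0
l(D, d) = -13 (l(D, d) = -4 - 9 = -13)
(486 + 146)*l(j(b(1)), 8) = (486 + 146)*(-13) = 632*(-13) = -8216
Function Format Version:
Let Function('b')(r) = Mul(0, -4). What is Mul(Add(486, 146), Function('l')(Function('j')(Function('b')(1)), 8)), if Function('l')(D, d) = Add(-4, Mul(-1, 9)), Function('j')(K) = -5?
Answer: -8216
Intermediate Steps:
Function('b')(r) = 0
Function('l')(D, d) = -13 (Function('l')(D, d) = Add(-4, -9) = -13)
Mul(Add(486, 146), Function('l')(Function('j')(Function('b')(1)), 8)) = Mul(Add(486, 146), -13) = Mul(632, -13) = -8216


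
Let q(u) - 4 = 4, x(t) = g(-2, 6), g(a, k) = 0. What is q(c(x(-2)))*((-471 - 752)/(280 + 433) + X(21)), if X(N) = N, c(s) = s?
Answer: 110000/713 ≈ 154.28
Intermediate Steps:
x(t) = 0
q(u) = 8 (q(u) = 4 + 4 = 8)
q(c(x(-2)))*((-471 - 752)/(280 + 433) + X(21)) = 8*((-471 - 752)/(280 + 433) + 21) = 8*(-1223/713 + 21) = 8*(13750/713) = 110000/713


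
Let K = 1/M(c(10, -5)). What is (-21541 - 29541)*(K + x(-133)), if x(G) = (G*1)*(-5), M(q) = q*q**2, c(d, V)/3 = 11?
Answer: -1220763050692/35937 ≈ -3.3970e+7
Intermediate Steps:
c(d, V) = 33 (c(d, V) = 3*11 = 33)
M(q) = q**3
x(G) = -5*G (x(G) = G*(-5) = -5*G)
K = 1/35937 (K = 1/(33**3) = 1/35937 ≈ 2.7826e-5)
(-21541 - 29541)*(K + x(-133)) = (-21541 - 29541)*(1/35937 - 5*(-133)) = -51082*(1/35937 + 665) = -51082*23898106/35937 = -1220763050692/35937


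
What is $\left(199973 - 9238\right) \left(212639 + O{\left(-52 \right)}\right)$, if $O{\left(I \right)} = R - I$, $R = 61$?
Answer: $40579252720$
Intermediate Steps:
$O{\left(I \right)} = 61 - I$
$\left(199973 - 9238\right) \left(212639 + O{\left(-52 \right)}\right) = \left(199973 - 9238\right) \left(212639 + \left(61 - -52\right)\right) = 190735 \left(212639 + \left(61 + 52\right)\right) = 190735 \left(212639 + 113\right) = 190735 \cdot 212752 = 40579252720$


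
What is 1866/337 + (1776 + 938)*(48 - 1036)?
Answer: -903640718/337 ≈ -2.6814e+6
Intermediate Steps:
1866/337 + (1776 + 938)*(48 - 1036) = 1866*(1/337) + 2714*(-988) = 1866/337 - 2681432 = -903640718/337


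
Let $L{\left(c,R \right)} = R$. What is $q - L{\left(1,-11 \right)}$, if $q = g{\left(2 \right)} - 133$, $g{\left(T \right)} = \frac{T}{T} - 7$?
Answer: $-128$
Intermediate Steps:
$g{\left(T \right)} = -6$ ($g{\left(T \right)} = 1 - 7 = -6$)
$q = -139$ ($q = -6 - 133 = -139$)
$q - L{\left(1,-11 \right)} = -139 - -11 = -139 + 11 = -128$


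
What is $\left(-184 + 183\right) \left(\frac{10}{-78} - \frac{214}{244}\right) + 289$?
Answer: $\frac{1379845}{4758} \approx 290.01$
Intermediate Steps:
$\left(-184 + 183\right) \left(\frac{10}{-78} - \frac{214}{244}\right) + 289 = - (10 \left(- \frac{1}{78}\right) - \frac{107}{122}) + 289 = - (- \frac{5}{39} - \frac{107}{122}) + 289 = \left(-1\right) \left(- \frac{4783}{4758}\right) + 289 = \frac{4783}{4758} + 289 = \frac{1379845}{4758}$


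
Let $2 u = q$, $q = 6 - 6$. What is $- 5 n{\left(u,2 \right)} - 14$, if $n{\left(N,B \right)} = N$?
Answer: $-14$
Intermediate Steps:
$q = 0$ ($q = 6 - 6 = 0$)
$u = 0$ ($u = \frac{1}{2} \cdot 0 = 0$)
$- 5 n{\left(u,2 \right)} - 14 = \left(-5\right) 0 - 14 = 0 - 14 = -14$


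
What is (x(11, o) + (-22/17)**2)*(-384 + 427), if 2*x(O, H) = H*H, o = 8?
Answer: 418476/289 ≈ 1448.0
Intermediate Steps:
x(O, H) = H**2/2 (x(O, H) = (H*H)/2 = H**2/2)
(x(11, o) + (-22/17)**2)*(-384 + 427) = ((1/2)*8**2 + (-22/17)**2)*(-384 + 427) = ((1/2)*64 + (-22*1/17)**2)*43 = (32 + (-22/17)**2)*43 = (32 + 484/289)*43 = (9732/289)*43 = 418476/289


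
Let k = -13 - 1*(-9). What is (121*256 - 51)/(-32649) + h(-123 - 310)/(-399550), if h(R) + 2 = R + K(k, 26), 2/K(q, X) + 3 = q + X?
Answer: -234495812563/247853251050 ≈ -0.94611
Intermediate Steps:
k = -4 (k = -13 + 9 = -4)
K(q, X) = 2/(-3 + X + q) (K(q, X) = 2/(-3 + (q + X)) = 2/(-3 + (X + q)) = 2/(-3 + X + q))
h(R) = -36/19 + R (h(R) = -2 + (R + 2/(-3 + 26 - 4)) = -2 + (R + 2/19) = -2 + (2/19 + R) = -36/19 + R)
(121*256 - 51)/(-32649) + h(-123 - 310)/(-399550) = (121*256 - 51)/(-32649) + (-36/19 + (-123 - 310))/(-399550) = (30976 - 51)*(-1/32649) + (-36/19 - 433)*(-1/399550) = 30925*(-1/32649) - 8263/19*(-1/399550) = -30925/32649 + 8263/7591450 = -234495812563/247853251050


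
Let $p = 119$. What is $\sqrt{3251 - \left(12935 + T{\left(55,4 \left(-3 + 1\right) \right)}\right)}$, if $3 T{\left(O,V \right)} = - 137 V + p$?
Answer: $3 i \sqrt{1121} \approx 100.44 i$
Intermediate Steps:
$T{\left(O,V \right)} = \frac{119}{3} - \frac{137 V}{3}$ ($T{\left(O,V \right)} = \frac{- 137 V + 119}{3} = \frac{119 - 137 V}{3} = \frac{119}{3} - \frac{137 V}{3}$)
$\sqrt{3251 - \left(12935 + T{\left(55,4 \left(-3 + 1\right) \right)}\right)} = \sqrt{3251 - \left(\frac{38924}{3} - \frac{548 \left(-3 + 1\right)}{3}\right)} = \sqrt{3251 - \left(\frac{38924}{3} - \frac{548}{3} \left(-2\right)\right)} = \sqrt{3251 - \left(\frac{38924}{3} + \frac{1096}{3}\right)} = \sqrt{3251 - 13340} = \sqrt{-10089} = 3 i \sqrt{1121}$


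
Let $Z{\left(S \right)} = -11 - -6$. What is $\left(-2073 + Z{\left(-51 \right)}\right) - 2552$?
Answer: $-4630$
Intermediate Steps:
$Z{\left(S \right)} = -5$ ($Z{\left(S \right)} = -11 + 6 = -5$)
$\left(-2073 + Z{\left(-51 \right)}\right) - 2552 = \left(-2073 - 5\right) - 2552 = -2078 - 2552 = -4630$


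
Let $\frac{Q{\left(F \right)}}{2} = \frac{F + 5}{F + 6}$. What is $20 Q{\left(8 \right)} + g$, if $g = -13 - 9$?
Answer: $\frac{106}{7} \approx 15.143$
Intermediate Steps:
$Q{\left(F \right)} = \frac{2 \left(5 + F\right)}{6 + F}$ ($Q{\left(F \right)} = 2 \frac{F + 5}{F + 6} = 2 \frac{5 + F}{6 + F} = \frac{2 \left(5 + F\right)}{6 + F}$)
$g = -22$ ($g = -13 - 9 = -22$)
$20 Q{\left(8 \right)} + g = 20 \frac{2 \left(5 + 8\right)}{6 + 8} - 22 = 20 \cdot 2 \cdot \frac{1}{14} \cdot 13 - 22 = 20 \cdot \frac{13}{7} - 22 = \frac{260}{7} - 22 = \frac{106}{7}$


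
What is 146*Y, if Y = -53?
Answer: -7738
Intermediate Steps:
146*Y = 146*(-53) = -7738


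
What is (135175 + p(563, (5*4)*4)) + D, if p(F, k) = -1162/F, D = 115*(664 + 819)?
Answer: 172119198/563 ≈ 3.0572e+5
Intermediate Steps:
D = 170545 (D = 115*1483 = 170545)
(135175 + p(563, (5*4)*4)) + D = (135175 - 1162/563) + 170545 = 76102363/563 + 170545 = 172119198/563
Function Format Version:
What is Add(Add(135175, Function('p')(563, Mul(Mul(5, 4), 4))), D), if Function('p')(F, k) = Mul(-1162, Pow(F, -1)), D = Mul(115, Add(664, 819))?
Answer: Rational(172119198, 563) ≈ 3.0572e+5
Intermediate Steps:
D = 170545 (D = Mul(115, 1483) = 170545)
Add(Add(135175, Function('p')(563, Mul(Mul(5, 4), 4))), D) = Add(Add(135175, Mul(-1162, Pow(563, -1))), 170545) = Add(Add(135175, Mul(-1162, Rational(1, 563))), 170545) = Add(Add(135175, Rational(-1162, 563)), 170545) = Add(Rational(76102363, 563), 170545) = Rational(172119198, 563)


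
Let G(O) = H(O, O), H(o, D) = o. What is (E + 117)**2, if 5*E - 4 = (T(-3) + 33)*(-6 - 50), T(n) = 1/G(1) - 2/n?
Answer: 16459249/225 ≈ 73152.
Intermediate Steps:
G(O) = O
T(n) = 1 - 2/n (T(n) = 1/1 - 2/n = 1*1 - 2/n = 1 - 2/n)
E = -5812/15 (E = 4/5 + (((-2 - 3)/(-3) + 33)*(-6 - 50))/5 = 4/5 + ((-1/3*(-5) + 33)*(-56))/5 = 4/5 + ((5/3 + 33)*(-56))/5 = 4/5 + ((104/3)*(-56))/5 = 4/5 + (1/5)*(-5824/3) = 4/5 - 5824/15 = -5812/15 ≈ -387.47)
(E + 117)**2 = (-5812/15 + 117)**2 = (-4057/15)**2 = 16459249/225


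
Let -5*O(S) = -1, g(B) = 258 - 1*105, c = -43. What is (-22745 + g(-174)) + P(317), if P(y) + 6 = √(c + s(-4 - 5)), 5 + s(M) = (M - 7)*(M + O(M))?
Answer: -22598 + 4*√145/5 ≈ -22588.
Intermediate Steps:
g(B) = 153 (g(B) = 258 - 105 = 153)
O(S) = ⅕ (O(S) = -⅕*(-1) = ⅕)
s(M) = -5 + (-7 + M)*(⅕ + M) (s(M) = -5 + (M - 7)*(M + ⅕) = -5 + (-7 + M)*(⅕ + M))
P(y) = -6 + 4*√145/5 (P(y) = -6 + √(-43 + (-32/5 + (-4 - 5)² - 34*(-4 - 5)/5)) = -6 + √(-43 + (-32/5 + (-9)² - 34/5*(-9))) = -6 + √(-43 + (-32/5 + 81 + 306/5)) = -6 + √(-43 + 679/5) = -6 + √(464/5) = -6 + 4*√145/5)
(-22745 + g(-174)) + P(317) = (-22745 + 153) + (-6 + 4*√145/5) = -22592 + (-6 + 4*√145/5) = -22598 + 4*√145/5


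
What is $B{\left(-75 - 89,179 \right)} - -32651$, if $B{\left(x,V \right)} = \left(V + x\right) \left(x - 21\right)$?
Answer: $29876$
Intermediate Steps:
$B{\left(x,V \right)} = \left(-21 + x\right) \left(V + x\right)$ ($B{\left(x,V \right)} = \left(V + x\right) \left(-21 + x\right) = \left(-21 + x\right) \left(V + x\right)$)
$B{\left(-75 - 89,179 \right)} - -32651 = \left(\left(-75 - 89\right)^{2} - 3759 - 21 \left(-75 - 89\right) + 179 \left(-75 - 89\right)\right) - -32651 = \left(\left(-164\right)^{2} - 3759 - -3444 + 179 \left(-164\right)\right) + 32651 = \left(26896 - 3759 + 3444 - 29356\right) + 32651 = -2775 + 32651 = 29876$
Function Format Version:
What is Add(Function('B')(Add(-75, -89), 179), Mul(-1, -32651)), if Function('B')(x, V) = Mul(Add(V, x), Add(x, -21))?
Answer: 29876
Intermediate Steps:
Function('B')(x, V) = Mul(Add(-21, x), Add(V, x)) (Function('B')(x, V) = Mul(Add(V, x), Add(-21, x)) = Mul(Add(-21, x), Add(V, x)))
Add(Function('B')(Add(-75, -89), 179), Mul(-1, -32651)) = Add(Add(Pow(Add(-75, -89), 2), Mul(-21, 179), Mul(-21, Add(-75, -89)), Mul(179, Add(-75, -89))), Mul(-1, -32651)) = Add(Add(Pow(-164, 2), -3759, Mul(-21, -164), Mul(179, -164)), 32651) = Add(Add(26896, -3759, 3444, -29356), 32651) = Add(-2775, 32651) = 29876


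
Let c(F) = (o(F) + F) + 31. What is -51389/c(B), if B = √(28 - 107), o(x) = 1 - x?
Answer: -51389/32 ≈ -1605.9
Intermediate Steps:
B = I*√79 (B = √(-79) = I*√79 ≈ 8.8882*I)
c(F) = 32 (c(F) = ((1 - F) + F) + 31 = 1 + 31 = 32)
-51389/c(B) = -51389/32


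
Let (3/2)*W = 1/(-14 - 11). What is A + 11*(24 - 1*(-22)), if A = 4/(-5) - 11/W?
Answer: 9177/10 ≈ 917.70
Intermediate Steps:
W = -2/75 (W = 2/(3*(-14 - 11)) = (⅔)/(-25) = (⅔)*(-1/25) = -2/75 ≈ -0.026667)
A = 4117/10 (A = 4/(-5) - 11/(-2/75) = 4*(-⅕) - 11*(-75/2) = -⅘ + 825/2 = 4117/10 ≈ 411.70)
A + 11*(24 - 1*(-22)) = 4117/10 + 11*(24 - 1*(-22)) = 4117/10 + 11*(24 + 22) = 4117/10 + 11*46 = 4117/10 + 506 = 9177/10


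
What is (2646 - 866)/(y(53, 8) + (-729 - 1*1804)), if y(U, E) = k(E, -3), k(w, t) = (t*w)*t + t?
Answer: -445/616 ≈ -0.72240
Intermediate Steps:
k(w, t) = t + w*t² (k(w, t) = w*t² + t = t + w*t²)
y(U, E) = -3 + 9*E (y(U, E) = -3*(1 - 3*E) = -3 + 9*E)
(2646 - 866)/(y(53, 8) + (-729 - 1*1804)) = (2646 - 866)/((-3 + 9*8) + (-729 - 1*1804)) = 1780/((-3 + 72) + (-729 - 1804)) = 1780/(69 - 2533) = 1780/(-2464) = 1780*(-1/2464) = -445/616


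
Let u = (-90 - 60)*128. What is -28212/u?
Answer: 2351/1600 ≈ 1.4694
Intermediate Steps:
u = -19200 (u = -150*128 = -19200)
-28212/u = -28212/(-19200) = -28212*(-1/19200) = 2351/1600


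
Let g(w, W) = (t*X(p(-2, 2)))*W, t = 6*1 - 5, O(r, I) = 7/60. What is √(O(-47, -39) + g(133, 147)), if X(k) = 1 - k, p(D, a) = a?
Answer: I*√132195/30 ≈ 12.12*I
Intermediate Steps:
O(r, I) = 7/60 (O(r, I) = 7*(1/60) = 7/60)
t = 1 (t = 6 - 5 = 1)
g(w, W) = -W (g(w, W) = (1*(1 - 1*2))*W = (1*(1 - 2))*W = (1*(-1))*W = -W)
√(O(-47, -39) + g(133, 147)) = √(7/60 - 1*147) = √(7/60 - 147) = √(-8813/60) = I*√132195/30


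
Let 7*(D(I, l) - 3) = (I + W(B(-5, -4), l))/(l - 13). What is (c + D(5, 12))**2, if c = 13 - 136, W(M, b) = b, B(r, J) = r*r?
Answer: 734449/49 ≈ 14989.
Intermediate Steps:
B(r, J) = r**2
c = -123
D(I, l) = 3 + (I + l)/(7*(-13 + l)) (D(I, l) = 3 + ((I + l)/(l - 13))/7 = 3 + ((I + l)/(-13 + l))/7 = 3 + (I + l)/(7*(-13 + l)))
(c + D(5, 12))**2 = (-123 + (-273 + 5 + 22*12)/(7*(-13 + 12)))**2 = (-123 + (1/7)*(-273 + 5 + 264)/(-1))**2 = (-123 + (1/7)*(-1)*(-4))**2 = (-123 + 4/7)**2 = (-857/7)**2 = 734449/49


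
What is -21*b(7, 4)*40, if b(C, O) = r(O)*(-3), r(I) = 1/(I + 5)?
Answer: 280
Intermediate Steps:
r(I) = 1/(5 + I)
b(C, O) = -3/(5 + O)
-21*b(7, 4)*40 = -(-63)/(5 + 4)*40 = -(-63)/9*40 = -21*(-⅓)*40 = 7*40 = 280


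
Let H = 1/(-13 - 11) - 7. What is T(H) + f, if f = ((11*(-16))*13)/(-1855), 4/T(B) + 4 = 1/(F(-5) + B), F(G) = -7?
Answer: 22807/90895 ≈ 0.25092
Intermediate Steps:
H = -169/24 (H = 1/(-24) - 7 = -1/24 - 7 = -169/24 ≈ -7.0417)
T(B) = 4/(-4 + 1/(-7 + B))
f = 2288/1855 (f = -176*13*(-1/1855) = -2288*(-1/1855) = 2288/1855 ≈ 1.2334)
T(H) + f = 4*(7 - 1*(-169/24))/(-29 + 4*(-169/24)) + 2288/1855 = 4*(7 + 169/24)/(-29 - 169/6) + 2288/1855 = 4*(337/24)/(-343/6) + 2288/1855 = 4*(-6/343)*(337/24) + 2288/1855 = -337/343 + 2288/1855 = 22807/90895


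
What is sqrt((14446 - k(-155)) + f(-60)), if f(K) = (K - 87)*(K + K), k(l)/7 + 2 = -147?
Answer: 9*sqrt(409) ≈ 182.01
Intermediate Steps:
k(l) = -1043 (k(l) = -14 + 7*(-147) = -14 - 1029 = -1043)
f(K) = 2*K*(-87 + K) (f(K) = (-87 + K)*(2*K) = 2*K*(-87 + K))
sqrt((14446 - k(-155)) + f(-60)) = sqrt((14446 - 1*(-1043)) + 2*(-60)*(-87 - 60)) = sqrt((14446 + 1043) + 2*(-60)*(-147)) = sqrt(15489 + 17640) = sqrt(33129) = 9*sqrt(409)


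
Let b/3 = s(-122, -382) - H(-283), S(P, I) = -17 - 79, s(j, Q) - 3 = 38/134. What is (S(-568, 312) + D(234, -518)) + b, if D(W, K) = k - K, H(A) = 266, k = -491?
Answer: -57429/67 ≈ -857.15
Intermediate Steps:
s(j, Q) = 220/67 (s(j, Q) = 3 + 38/134 = 3 + 38*(1/134) = 3 + 19/67 = 220/67)
S(P, I) = -96
D(W, K) = -491 - K
b = -52806/67 (b = 3*(220/67 - 1*266) = 3*(220/67 - 266) = 3*(-17602/67) = -52806/67 ≈ -788.15)
(S(-568, 312) + D(234, -518)) + b = (-96 + (-491 - 1*(-518))) - 52806/67 = (-96 + (-491 + 518)) - 52806/67 = (-96 + 27) - 52806/67 = -69 - 52806/67 = -57429/67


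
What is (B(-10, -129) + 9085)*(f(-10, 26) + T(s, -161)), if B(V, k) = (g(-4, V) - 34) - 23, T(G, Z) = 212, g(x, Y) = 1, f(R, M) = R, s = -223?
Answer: 1823858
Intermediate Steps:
B(V, k) = -56 (B(V, k) = (1 - 34) - 23 = -33 - 23 = -56)
(B(-10, -129) + 9085)*(f(-10, 26) + T(s, -161)) = (-56 + 9085)*(-10 + 212) = 9029*202 = 1823858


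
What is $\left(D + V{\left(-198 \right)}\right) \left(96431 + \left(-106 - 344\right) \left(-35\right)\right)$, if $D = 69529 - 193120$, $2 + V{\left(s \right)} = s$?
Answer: $-13886998171$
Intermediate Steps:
$V{\left(s \right)} = -2 + s$
$D = -123591$ ($D = 69529 - 193120 = -123591$)
$\left(D + V{\left(-198 \right)}\right) \left(96431 + \left(-106 - 344\right) \left(-35\right)\right) = \left(-123591 - 200\right) \left(96431 + \left(-106 - 344\right) \left(-35\right)\right) = \left(-123591 - 200\right) \left(96431 - -15750\right) = - 123791 \left(96431 + 15750\right) = \left(-123791\right) 112181 = -13886998171$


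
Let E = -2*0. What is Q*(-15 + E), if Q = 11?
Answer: -165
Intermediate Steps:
E = 0
Q*(-15 + E) = 11*(-15 + 0) = 11*(-15) = -165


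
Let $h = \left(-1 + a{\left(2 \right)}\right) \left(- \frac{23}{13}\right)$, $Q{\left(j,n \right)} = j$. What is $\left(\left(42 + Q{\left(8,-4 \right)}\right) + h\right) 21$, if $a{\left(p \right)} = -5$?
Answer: $\frac{16548}{13} \approx 1272.9$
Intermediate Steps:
$h = \frac{138}{13}$ ($h = \left(-1 - 5\right) \left(- \frac{23}{13}\right) = - 6 \left(\left(-23\right) \frac{1}{13}\right) = \left(-6\right) \left(- \frac{23}{13}\right) = \frac{138}{13} \approx 10.615$)
$\left(\left(42 + Q{\left(8,-4 \right)}\right) + h\right) 21 = \left(\left(42 + 8\right) + \frac{138}{13}\right) 21 = \left(50 + \frac{138}{13}\right) 21 = \frac{788}{13} \cdot 21 = \frac{16548}{13}$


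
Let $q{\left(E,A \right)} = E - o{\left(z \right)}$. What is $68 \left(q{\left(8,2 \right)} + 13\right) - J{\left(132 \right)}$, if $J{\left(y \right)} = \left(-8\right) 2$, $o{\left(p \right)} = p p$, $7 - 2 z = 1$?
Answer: $832$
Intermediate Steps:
$z = 3$ ($z = \frac{7}{2} - \frac{1}{2} = 3$)
$o{\left(p \right)} = p^{2}$
$q{\left(E,A \right)} = -9 + E$ ($q{\left(E,A \right)} = E - 3^{2} = E - 9 = -9 + E$)
$J{\left(y \right)} = -16$
$68 \left(q{\left(8,2 \right)} + 13\right) - J{\left(132 \right)} = 68 \left(\left(-9 + 8\right) + 13\right) - -16 = 68 \left(-1 + 13\right) + 16 = 68 \cdot 12 + 16 = 816 + 16 = 832$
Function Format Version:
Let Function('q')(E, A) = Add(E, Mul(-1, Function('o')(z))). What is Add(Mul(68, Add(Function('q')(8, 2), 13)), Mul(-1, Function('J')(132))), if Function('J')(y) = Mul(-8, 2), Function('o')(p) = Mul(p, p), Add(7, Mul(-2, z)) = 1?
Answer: 832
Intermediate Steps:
z = 3 (z = Add(Rational(7, 2), Mul(Rational(-1, 2), 1)) = Add(Rational(7, 2), Rational(-1, 2)) = 3)
Function('o')(p) = Pow(p, 2)
Function('q')(E, A) = Add(-9, E) (Function('q')(E, A) = Add(E, Mul(-1, Pow(3, 2))) = Add(E, Mul(-1, 9)) = Add(E, -9) = Add(-9, E))
Function('J')(y) = -16
Add(Mul(68, Add(Function('q')(8, 2), 13)), Mul(-1, Function('J')(132))) = Add(Mul(68, Add(Add(-9, 8), 13)), Mul(-1, -16)) = Add(Mul(68, Add(-1, 13)), 16) = Add(Mul(68, 12), 16) = Add(816, 16) = 832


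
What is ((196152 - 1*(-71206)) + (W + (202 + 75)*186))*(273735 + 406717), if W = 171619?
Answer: 333761025548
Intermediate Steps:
((196152 - 1*(-71206)) + (W + (202 + 75)*186))*(273735 + 406717) = ((196152 - 1*(-71206)) + (171619 + (202 + 75)*186))*(273735 + 406717) = ((196152 + 71206) + (171619 + 277*186))*680452 = (267358 + (171619 + 51522))*680452 = (267358 + 223141)*680452 = 490499*680452 = 333761025548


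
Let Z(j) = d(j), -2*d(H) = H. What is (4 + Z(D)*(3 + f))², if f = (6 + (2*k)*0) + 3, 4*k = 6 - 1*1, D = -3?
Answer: 484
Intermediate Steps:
d(H) = -H/2
Z(j) = -j/2
k = 5/4 (k = (6 - 1*1)/4 = (6 - 1)/4 = (¼)*5 = 5/4 ≈ 1.2500)
f = 9 (f = (6 + (2*(5/4))*0) + 3 = (6 + (5/2)*0) + 3 = (6 + 0) + 3 = 6 + 3 = 9)
(4 + Z(D)*(3 + f))² = (4 + (-½*(-3))*(3 + 9))² = (4 + (3/2)*12)² = (4 + 18)² = 22² = 484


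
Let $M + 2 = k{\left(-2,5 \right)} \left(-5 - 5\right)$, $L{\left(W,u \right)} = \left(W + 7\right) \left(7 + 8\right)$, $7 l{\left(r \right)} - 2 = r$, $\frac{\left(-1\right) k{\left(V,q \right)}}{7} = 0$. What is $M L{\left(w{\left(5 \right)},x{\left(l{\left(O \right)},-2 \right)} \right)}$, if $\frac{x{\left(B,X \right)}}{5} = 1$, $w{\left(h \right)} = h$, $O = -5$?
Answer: $-360$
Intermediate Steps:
$k{\left(V,q \right)} = 0$ ($k{\left(V,q \right)} = \left(-7\right) 0 = 0$)
$l{\left(r \right)} = \frac{2}{7} + \frac{r}{7}$
$x{\left(B,X \right)} = 5$ ($x{\left(B,X \right)} = 5 \cdot 1 = 5$)
$L{\left(W,u \right)} = 105 + 15 W$ ($L{\left(W,u \right)} = \left(7 + W\right) 15 = 105 + 15 W$)
$M = -2$ ($M = -2 + 0 \left(-5 - 5\right) = -2 + 0 \left(-10\right) = -2 + 0 = -2$)
$M L{\left(w{\left(5 \right)},x{\left(l{\left(O \right)},-2 \right)} \right)} = - 2 \left(105 + 15 \cdot 5\right) = - 2 \left(105 + 75\right) = \left(-2\right) 180 = -360$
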